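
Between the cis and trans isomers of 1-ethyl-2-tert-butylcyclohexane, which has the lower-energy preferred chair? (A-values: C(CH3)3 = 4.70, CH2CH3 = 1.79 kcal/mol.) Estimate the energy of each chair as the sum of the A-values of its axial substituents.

At 1,2 positions (parity opposite): cis → (a,e or e,a); trans → (e,e or a,a).
Best chair for cis: E = 1.79 kcal/mol; best chair for trans: E = 0.00 kcal/mol.
The trans isomer is lower by 1.79 kcal/mol.

trans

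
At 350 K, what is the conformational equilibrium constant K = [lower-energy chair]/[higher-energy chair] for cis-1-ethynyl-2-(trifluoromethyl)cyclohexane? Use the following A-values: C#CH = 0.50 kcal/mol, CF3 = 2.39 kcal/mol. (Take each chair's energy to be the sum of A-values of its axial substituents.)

K ≈ 15.1

C1 and C2 have opposite parity, so for the cis isomer the two substituents are one axial and one equatorial in each chair.
Chair I (ethynyl axial, trifluoromethyl equatorial): E = 0.50 kcal/mol; chair II (ethynyl equatorial, trifluoromethyl axial): E = 2.39 kcal/mol.
ΔG = 1.89 kcal/mol between the two chairs.
K = exp(ΔG/RT) with R = 1.987×10⁻³ kcal mol⁻¹ K⁻¹ and T = 350 K gives K ≈ 15.1.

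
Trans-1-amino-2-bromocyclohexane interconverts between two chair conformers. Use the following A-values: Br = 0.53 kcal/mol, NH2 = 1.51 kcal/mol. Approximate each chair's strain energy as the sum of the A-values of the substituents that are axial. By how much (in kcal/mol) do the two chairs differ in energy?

2.04 kcal/mol

C1 and C2 have opposite parity, so for the trans isomer the two substituents are e,e in one chair and a,a in the other.
Chair I (bromo axial, amino axial): E = 2.04 kcal/mol.
Chair II (bromo equatorial, amino equatorial): E = 0.00 kcal/mol.
ΔE = 2.04 − 0.00 = 2.04 kcal/mol; chair II is more stable.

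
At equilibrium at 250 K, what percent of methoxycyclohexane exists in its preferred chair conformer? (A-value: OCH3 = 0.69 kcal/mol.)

One chair has the methoxy group axial (E = 0.69 kcal/mol) and the other has it equatorial (E = 0).
ΔG = 0.69 kcal/mol between the two chairs.
K = exp(ΔG/RT) with R = 1.987×10⁻³ kcal mol⁻¹ K⁻¹ and T = 250 K gives K ≈ 4.01.
Fraction in the lower-energy chair = K/(K+1) = 80.0%.

80.0%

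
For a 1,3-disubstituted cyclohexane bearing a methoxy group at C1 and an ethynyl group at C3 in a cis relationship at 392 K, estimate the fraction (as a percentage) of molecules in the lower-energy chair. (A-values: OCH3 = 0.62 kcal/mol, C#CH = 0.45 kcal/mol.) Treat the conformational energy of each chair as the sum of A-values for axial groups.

C1 and C3 have the same parity, so for the cis isomer the two substituents are e,e in one chair and a,a in the other.
Chair I (methoxy axial, ethynyl axial): E = 1.07 kcal/mol; chair II (methoxy equatorial, ethynyl equatorial): E = 0.00 kcal/mol.
ΔG = 1.07 kcal/mol between the two chairs.
K = exp(ΔG/RT) with R = 1.987×10⁻³ kcal mol⁻¹ K⁻¹ and T = 392 K gives K ≈ 3.95.
Fraction in the lower-energy chair = K/(K+1) = 79.8%.

79.8%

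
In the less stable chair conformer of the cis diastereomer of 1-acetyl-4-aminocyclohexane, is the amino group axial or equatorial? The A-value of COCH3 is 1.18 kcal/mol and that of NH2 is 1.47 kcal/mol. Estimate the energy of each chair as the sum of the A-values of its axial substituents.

C1 and C4 have opposite parity, so for the cis isomer the two substituents are one axial and one equatorial in each chair.
Chair I (acetyl axial, amino equatorial): E = 1.18 kcal/mol.
Chair II (acetyl equatorial, amino axial): E = 1.47 kcal/mol.
Chair II is the less stable (higher-energy) conformer, and in that chair the amino group is axial.

axial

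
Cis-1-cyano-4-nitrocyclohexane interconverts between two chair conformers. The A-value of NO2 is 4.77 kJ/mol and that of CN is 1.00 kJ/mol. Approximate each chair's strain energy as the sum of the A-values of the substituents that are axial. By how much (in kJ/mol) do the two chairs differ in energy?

3.77 kJ/mol

C1 and C4 have opposite parity, so for the cis isomer the two substituents are one axial and one equatorial in each chair.
Chair I (nitro axial, cyano equatorial): E = 4.77 kJ/mol.
Chair II (nitro equatorial, cyano axial): E = 1.00 kJ/mol.
ΔE = 4.77 − 1.00 = 3.77 kJ/mol; chair II is more stable.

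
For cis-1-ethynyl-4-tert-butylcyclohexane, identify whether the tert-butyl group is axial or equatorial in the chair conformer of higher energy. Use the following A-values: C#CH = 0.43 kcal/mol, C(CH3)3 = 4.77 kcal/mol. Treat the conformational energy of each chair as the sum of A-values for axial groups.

axial

C1 and C4 have opposite parity, so for the cis isomer the two substituents are one axial and one equatorial in each chair.
Chair I (ethynyl axial, tert-butyl equatorial): E = 0.43 kcal/mol.
Chair II (ethynyl equatorial, tert-butyl axial): E = 4.77 kcal/mol.
Chair II is the less stable (higher-energy) conformer, and in that chair the tert-butyl group is axial.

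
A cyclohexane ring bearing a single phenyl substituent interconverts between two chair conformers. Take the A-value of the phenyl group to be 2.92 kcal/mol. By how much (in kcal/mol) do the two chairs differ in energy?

A monosubstituted cyclohexane has one chair with the phenyl group axial (E = A = 2.92 kcal/mol) and one with it equatorial (E = 0).
ΔE = 2.92 − 0 = 2.92 kcal/mol.

2.92 kcal/mol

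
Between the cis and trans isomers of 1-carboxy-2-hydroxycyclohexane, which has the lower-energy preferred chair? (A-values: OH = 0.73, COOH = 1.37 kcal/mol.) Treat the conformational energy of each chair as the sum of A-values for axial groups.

At 1,2 positions (parity opposite): cis → (a,e or e,a); trans → (e,e or a,a).
Best chair for cis: E = 0.73 kcal/mol; best chair for trans: E = 0.00 kcal/mol.
The trans isomer is lower by 0.73 kcal/mol.

trans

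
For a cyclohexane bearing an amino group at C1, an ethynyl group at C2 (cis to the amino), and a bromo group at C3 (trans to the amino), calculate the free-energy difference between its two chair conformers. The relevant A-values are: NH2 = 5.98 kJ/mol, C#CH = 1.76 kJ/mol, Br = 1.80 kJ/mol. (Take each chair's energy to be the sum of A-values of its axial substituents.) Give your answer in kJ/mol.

Chair I (amino axial, ethynyl equatorial, bromo equatorial): E = 5.98 kJ/mol.
Chair II (amino equatorial, ethynyl axial, bromo axial): E = 3.56 kJ/mol.
ΔE = 5.98 − 3.56 = 2.42 kJ/mol; chair II is more stable.

2.42 kJ/mol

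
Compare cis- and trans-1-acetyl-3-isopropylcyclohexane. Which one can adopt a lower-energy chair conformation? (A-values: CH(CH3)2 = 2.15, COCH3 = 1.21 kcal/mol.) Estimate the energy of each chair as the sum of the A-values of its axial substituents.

cis

At 1,3 positions (parity same): cis → (e,e or a,a); trans → (a,e or e,a).
Best chair for cis: E = 0.00 kcal/mol; best chair for trans: E = 1.21 kcal/mol.
The cis isomer is lower by 1.21 kcal/mol.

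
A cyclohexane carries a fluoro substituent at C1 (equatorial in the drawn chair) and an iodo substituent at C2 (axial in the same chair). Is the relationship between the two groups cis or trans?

cis

C1 and C2 have opposite parity, so their axial bonds point in opposite directions.
With opposite-parity carbons, two substituents on the same face are one axial and one equatorial; opposite faces give both axial or both equatorial.
Here the groups are equatorial/axial → same face → cis.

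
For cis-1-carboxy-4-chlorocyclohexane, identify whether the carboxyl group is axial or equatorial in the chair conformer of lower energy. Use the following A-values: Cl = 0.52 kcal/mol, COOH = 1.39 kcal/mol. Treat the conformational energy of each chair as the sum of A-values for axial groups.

equatorial

C1 and C4 have opposite parity, so for the cis isomer the two substituents are one axial and one equatorial in each chair.
Chair I (chloro axial, carboxyl equatorial): E = 0.52 kcal/mol.
Chair II (chloro equatorial, carboxyl axial): E = 1.39 kcal/mol.
Chair I is the more stable (lower-energy) conformer, and in that chair the carboxyl group is equatorial.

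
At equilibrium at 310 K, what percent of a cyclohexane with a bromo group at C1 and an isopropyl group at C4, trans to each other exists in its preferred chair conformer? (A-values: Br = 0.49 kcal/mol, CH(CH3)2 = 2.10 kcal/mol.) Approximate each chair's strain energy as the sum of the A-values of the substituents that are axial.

98.5%

C1 and C4 have opposite parity, so for the trans isomer the two substituents are e,e in one chair and a,a in the other.
Chair I (bromo axial, isopropyl axial): E = 2.59 kcal/mol; chair II (bromo equatorial, isopropyl equatorial): E = 0.00 kcal/mol.
ΔG = 2.59 kcal/mol between the two chairs.
K = exp(ΔG/RT) with R = 1.987×10⁻³ kcal mol⁻¹ K⁻¹ and T = 310 K gives K ≈ 67.
Fraction in the lower-energy chair = K/(K+1) = 98.5%.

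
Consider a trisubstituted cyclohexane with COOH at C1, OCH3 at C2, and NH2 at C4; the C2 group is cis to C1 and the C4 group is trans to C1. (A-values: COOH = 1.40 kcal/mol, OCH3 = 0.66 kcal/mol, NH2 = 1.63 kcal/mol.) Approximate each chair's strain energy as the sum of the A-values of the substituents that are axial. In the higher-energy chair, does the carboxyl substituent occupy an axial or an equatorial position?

axial

Chair I (carboxyl axial, methoxy equatorial, amino axial): E = 3.03 kcal/mol.
Chair II (carboxyl equatorial, methoxy axial, amino equatorial): E = 0.66 kcal/mol.
Chair I is the less stable (higher-energy) conformer, and in that chair the carboxyl group is axial.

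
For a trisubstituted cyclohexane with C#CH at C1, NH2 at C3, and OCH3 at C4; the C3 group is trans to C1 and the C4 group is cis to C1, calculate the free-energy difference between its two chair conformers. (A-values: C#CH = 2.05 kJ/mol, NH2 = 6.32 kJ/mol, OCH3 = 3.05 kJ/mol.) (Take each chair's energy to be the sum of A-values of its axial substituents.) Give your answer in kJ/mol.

Chair I (ethynyl axial, amino equatorial, methoxy equatorial): E = 2.05 kJ/mol.
Chair II (ethynyl equatorial, amino axial, methoxy axial): E = 9.37 kJ/mol.
ΔE = 9.37 − 2.05 = 7.32 kJ/mol; chair I is more stable.

7.32 kJ/mol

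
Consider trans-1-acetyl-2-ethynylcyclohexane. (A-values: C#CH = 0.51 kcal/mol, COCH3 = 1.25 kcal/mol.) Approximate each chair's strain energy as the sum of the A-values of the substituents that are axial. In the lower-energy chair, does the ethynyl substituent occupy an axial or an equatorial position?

C1 and C2 have opposite parity, so for the trans isomer the two substituents are e,e in one chair and a,a in the other.
Chair I (ethynyl axial, acetyl axial): E = 1.76 kcal/mol.
Chair II (ethynyl equatorial, acetyl equatorial): E = 0.00 kcal/mol.
Chair II is the more stable (lower-energy) conformer, and in that chair the ethynyl group is equatorial.

equatorial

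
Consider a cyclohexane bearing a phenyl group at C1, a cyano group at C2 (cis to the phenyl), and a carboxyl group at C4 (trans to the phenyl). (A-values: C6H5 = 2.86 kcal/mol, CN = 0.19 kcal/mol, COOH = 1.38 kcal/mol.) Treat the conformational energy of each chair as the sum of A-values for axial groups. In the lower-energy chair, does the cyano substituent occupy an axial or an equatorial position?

axial

Chair I (phenyl axial, cyano equatorial, carboxyl axial): E = 4.24 kcal/mol.
Chair II (phenyl equatorial, cyano axial, carboxyl equatorial): E = 0.19 kcal/mol.
Chair II is the more stable (lower-energy) conformer, and in that chair the cyano group is axial.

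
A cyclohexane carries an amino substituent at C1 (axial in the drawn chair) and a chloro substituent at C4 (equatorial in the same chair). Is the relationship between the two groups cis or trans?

C1 and C4 have opposite parity, so their axial bonds point in opposite directions.
With opposite-parity carbons, two substituents on the same face are one axial and one equatorial; opposite faces give both axial or both equatorial.
Here the groups are axial/equatorial → same face → cis.

cis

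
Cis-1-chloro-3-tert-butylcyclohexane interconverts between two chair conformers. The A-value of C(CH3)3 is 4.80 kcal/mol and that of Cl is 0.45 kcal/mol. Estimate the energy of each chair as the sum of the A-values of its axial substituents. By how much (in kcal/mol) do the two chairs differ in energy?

C1 and C3 have the same parity, so for the cis isomer the two substituents are e,e in one chair and a,a in the other.
Chair I (tert-butyl axial, chloro axial): E = 5.25 kcal/mol.
Chair II (tert-butyl equatorial, chloro equatorial): E = 0.00 kcal/mol.
ΔE = 5.25 − 0.00 = 5.25 kcal/mol; chair II is more stable.

5.25 kcal/mol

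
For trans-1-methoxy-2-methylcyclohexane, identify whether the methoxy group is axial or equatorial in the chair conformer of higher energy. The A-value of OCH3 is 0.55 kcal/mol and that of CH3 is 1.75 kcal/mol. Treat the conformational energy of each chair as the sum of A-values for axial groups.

C1 and C2 have opposite parity, so for the trans isomer the two substituents are e,e in one chair and a,a in the other.
Chair I (methoxy axial, methyl axial): E = 2.30 kcal/mol.
Chair II (methoxy equatorial, methyl equatorial): E = 0.00 kcal/mol.
Chair I is the less stable (higher-energy) conformer, and in that chair the methoxy group is axial.

axial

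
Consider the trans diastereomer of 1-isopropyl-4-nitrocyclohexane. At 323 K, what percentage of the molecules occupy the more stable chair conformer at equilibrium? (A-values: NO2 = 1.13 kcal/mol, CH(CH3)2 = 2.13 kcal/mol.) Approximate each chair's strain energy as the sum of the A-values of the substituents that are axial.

C1 and C4 have opposite parity, so for the trans isomer the two substituents are e,e in one chair and a,a in the other.
Chair I (nitro axial, isopropyl axial): E = 3.26 kcal/mol; chair II (nitro equatorial, isopropyl equatorial): E = 0.00 kcal/mol.
ΔG = 3.26 kcal/mol between the two chairs.
K = exp(ΔG/RT) with R = 1.987×10⁻³ kcal mol⁻¹ K⁻¹ and T = 323 K gives K ≈ 161.
Fraction in the lower-energy chair = K/(K+1) = 99.4%.

99.4%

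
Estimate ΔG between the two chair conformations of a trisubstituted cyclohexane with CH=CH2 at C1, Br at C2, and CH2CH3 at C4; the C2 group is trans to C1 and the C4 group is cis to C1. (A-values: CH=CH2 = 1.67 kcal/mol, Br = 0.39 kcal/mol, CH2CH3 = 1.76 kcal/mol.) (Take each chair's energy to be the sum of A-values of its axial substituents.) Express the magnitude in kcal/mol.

Chair I (vinyl axial, bromo axial, ethyl equatorial): E = 2.06 kcal/mol.
Chair II (vinyl equatorial, bromo equatorial, ethyl axial): E = 1.76 kcal/mol.
ΔE = 2.06 − 1.76 = 0.30 kcal/mol; chair II is more stable.

0.30 kcal/mol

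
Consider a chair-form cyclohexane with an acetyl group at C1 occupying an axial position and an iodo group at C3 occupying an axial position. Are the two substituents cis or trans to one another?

C1 and C3 have the same parity, so their axial bonds point in the same direction.
With same-parity carbons, two substituents on the same face are both axial or both equatorial; opposite faces give one of each.
Here the groups are axial/axial → same face → cis.

cis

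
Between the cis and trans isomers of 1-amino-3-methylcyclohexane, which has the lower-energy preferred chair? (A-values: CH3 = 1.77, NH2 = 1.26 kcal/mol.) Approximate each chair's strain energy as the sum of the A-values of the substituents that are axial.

cis

At 1,3 positions (parity same): cis → (e,e or a,a); trans → (a,e or e,a).
Best chair for cis: E = 0.00 kcal/mol; best chair for trans: E = 1.26 kcal/mol.
The cis isomer is lower by 1.26 kcal/mol.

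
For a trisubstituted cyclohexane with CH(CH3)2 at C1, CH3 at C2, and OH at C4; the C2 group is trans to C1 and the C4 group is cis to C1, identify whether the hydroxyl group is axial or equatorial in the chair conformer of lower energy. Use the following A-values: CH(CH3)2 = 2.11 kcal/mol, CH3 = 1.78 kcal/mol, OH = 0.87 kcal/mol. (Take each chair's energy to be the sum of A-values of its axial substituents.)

axial

Chair I (isopropyl axial, methyl axial, hydroxyl equatorial): E = 3.89 kcal/mol.
Chair II (isopropyl equatorial, methyl equatorial, hydroxyl axial): E = 0.87 kcal/mol.
Chair II is the more stable (lower-energy) conformer, and in that chair the hydroxyl group is axial.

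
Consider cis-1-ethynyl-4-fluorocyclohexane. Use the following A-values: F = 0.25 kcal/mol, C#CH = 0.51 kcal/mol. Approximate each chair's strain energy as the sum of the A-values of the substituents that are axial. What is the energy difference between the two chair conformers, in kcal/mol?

0.26 kcal/mol

C1 and C4 have opposite parity, so for the cis isomer the two substituents are one axial and one equatorial in each chair.
Chair I (fluoro axial, ethynyl equatorial): E = 0.25 kcal/mol.
Chair II (fluoro equatorial, ethynyl axial): E = 0.51 kcal/mol.
ΔE = 0.51 − 0.25 = 0.26 kcal/mol; chair I is more stable.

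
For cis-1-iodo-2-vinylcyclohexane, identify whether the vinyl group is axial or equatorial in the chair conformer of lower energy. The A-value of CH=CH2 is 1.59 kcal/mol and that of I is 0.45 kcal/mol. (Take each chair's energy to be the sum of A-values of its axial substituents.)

C1 and C2 have opposite parity, so for the cis isomer the two substituents are one axial and one equatorial in each chair.
Chair I (vinyl axial, iodo equatorial): E = 1.59 kcal/mol.
Chair II (vinyl equatorial, iodo axial): E = 0.45 kcal/mol.
Chair II is the more stable (lower-energy) conformer, and in that chair the vinyl group is equatorial.

equatorial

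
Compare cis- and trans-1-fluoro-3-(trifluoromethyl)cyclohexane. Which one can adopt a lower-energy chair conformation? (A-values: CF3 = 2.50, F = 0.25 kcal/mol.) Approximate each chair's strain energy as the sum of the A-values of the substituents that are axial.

cis

At 1,3 positions (parity same): cis → (e,e or a,a); trans → (a,e or e,a).
Best chair for cis: E = 0.00 kcal/mol; best chair for trans: E = 0.25 kcal/mol.
The cis isomer is lower by 0.25 kcal/mol.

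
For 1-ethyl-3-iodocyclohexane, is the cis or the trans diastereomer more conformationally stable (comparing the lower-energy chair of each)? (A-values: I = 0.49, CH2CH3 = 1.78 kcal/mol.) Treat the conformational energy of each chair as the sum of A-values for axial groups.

cis

At 1,3 positions (parity same): cis → (e,e or a,a); trans → (a,e or e,a).
Best chair for cis: E = 0.00 kcal/mol; best chair for trans: E = 0.49 kcal/mol.
The cis isomer is lower by 0.49 kcal/mol.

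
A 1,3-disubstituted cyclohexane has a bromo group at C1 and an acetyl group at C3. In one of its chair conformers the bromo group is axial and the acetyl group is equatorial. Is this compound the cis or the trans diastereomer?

C1 and C3 have the same parity, so their axial bonds point in the same direction.
With same-parity carbons, two substituents on the same face are both axial or both equatorial; opposite faces give one of each.
Here the groups are axial/equatorial → opposite face → trans.

trans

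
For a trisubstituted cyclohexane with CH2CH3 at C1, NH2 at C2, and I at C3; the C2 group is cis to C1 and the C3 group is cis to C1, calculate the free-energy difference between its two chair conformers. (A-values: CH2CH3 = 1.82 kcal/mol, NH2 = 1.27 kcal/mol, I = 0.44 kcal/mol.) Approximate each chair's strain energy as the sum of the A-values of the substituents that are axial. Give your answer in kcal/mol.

Chair I (ethyl axial, amino equatorial, iodo axial): E = 2.26 kcal/mol.
Chair II (ethyl equatorial, amino axial, iodo equatorial): E = 1.27 kcal/mol.
ΔE = 2.26 − 1.27 = 0.99 kcal/mol; chair II is more stable.

0.99 kcal/mol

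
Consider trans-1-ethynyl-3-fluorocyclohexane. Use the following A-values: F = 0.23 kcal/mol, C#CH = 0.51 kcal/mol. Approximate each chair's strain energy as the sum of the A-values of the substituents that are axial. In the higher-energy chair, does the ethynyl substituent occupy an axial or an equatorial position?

C1 and C3 have the same parity, so for the trans isomer the two substituents are one axial and one equatorial in each chair.
Chair I (fluoro axial, ethynyl equatorial): E = 0.23 kcal/mol.
Chair II (fluoro equatorial, ethynyl axial): E = 0.51 kcal/mol.
Chair II is the less stable (higher-energy) conformer, and in that chair the ethynyl group is axial.

axial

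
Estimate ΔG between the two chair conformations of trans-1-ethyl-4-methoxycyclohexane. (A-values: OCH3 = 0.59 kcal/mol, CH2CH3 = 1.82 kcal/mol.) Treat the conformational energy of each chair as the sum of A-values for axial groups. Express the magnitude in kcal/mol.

C1 and C4 have opposite parity, so for the trans isomer the two substituents are e,e in one chair and a,a in the other.
Chair I (methoxy axial, ethyl axial): E = 2.41 kcal/mol.
Chair II (methoxy equatorial, ethyl equatorial): E = 0.00 kcal/mol.
ΔE = 2.41 − 0.00 = 2.41 kcal/mol; chair II is more stable.

2.41 kcal/mol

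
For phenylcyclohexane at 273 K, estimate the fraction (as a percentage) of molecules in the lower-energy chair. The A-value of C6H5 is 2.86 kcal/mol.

One chair has the phenyl group axial (E = 2.86 kcal/mol) and the other has it equatorial (E = 0).
ΔG = 2.86 kcal/mol between the two chairs.
K = exp(ΔG/RT) with R = 1.987×10⁻³ kcal mol⁻¹ K⁻¹ and T = 273 K gives K ≈ 195.
Fraction in the lower-energy chair = K/(K+1) = 99.5%.

99.5%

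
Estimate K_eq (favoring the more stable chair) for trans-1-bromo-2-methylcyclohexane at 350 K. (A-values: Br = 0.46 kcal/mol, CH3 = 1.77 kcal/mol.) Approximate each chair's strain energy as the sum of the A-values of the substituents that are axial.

C1 and C2 have opposite parity, so for the trans isomer the two substituents are e,e in one chair and a,a in the other.
Chair I (bromo axial, methyl axial): E = 2.23 kcal/mol; chair II (bromo equatorial, methyl equatorial): E = 0.00 kcal/mol.
ΔG = 2.23 kcal/mol between the two chairs.
K = exp(ΔG/RT) with R = 1.987×10⁻³ kcal mol⁻¹ K⁻¹ and T = 350 K gives K ≈ 24.7.

K ≈ 24.7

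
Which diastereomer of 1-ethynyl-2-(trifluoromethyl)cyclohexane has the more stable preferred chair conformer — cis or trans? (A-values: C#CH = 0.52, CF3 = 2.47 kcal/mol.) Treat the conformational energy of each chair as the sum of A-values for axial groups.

trans

At 1,2 positions (parity opposite): cis → (a,e or e,a); trans → (e,e or a,a).
Best chair for cis: E = 0.52 kcal/mol; best chair for trans: E = 0.00 kcal/mol.
The trans isomer is lower by 0.52 kcal/mol.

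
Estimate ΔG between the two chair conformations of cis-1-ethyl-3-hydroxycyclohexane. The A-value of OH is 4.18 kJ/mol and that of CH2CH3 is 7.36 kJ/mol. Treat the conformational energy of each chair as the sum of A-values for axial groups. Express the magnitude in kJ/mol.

C1 and C3 have the same parity, so for the cis isomer the two substituents are e,e in one chair and a,a in the other.
Chair I (hydroxyl axial, ethyl axial): E = 11.54 kJ/mol.
Chair II (hydroxyl equatorial, ethyl equatorial): E = 0.00 kJ/mol.
ΔE = 11.54 − 0.00 = 11.54 kJ/mol; chair II is more stable.

11.54 kJ/mol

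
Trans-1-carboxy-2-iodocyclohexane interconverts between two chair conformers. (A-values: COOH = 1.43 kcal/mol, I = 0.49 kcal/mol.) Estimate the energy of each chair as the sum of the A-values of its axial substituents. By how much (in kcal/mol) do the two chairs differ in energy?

1.92 kcal/mol

C1 and C2 have opposite parity, so for the trans isomer the two substituents are e,e in one chair and a,a in the other.
Chair I (carboxyl axial, iodo axial): E = 1.92 kcal/mol.
Chair II (carboxyl equatorial, iodo equatorial): E = 0.00 kcal/mol.
ΔE = 1.92 − 0.00 = 1.92 kcal/mol; chair II is more stable.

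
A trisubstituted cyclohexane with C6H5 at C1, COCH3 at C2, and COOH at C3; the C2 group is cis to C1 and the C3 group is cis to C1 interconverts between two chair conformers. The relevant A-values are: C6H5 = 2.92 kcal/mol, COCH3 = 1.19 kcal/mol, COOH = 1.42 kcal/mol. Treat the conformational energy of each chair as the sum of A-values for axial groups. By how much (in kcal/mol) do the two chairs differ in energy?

Chair I (phenyl axial, acetyl equatorial, carboxyl axial): E = 4.34 kcal/mol.
Chair II (phenyl equatorial, acetyl axial, carboxyl equatorial): E = 1.19 kcal/mol.
ΔE = 4.34 − 1.19 = 3.15 kcal/mol; chair II is more stable.

3.15 kcal/mol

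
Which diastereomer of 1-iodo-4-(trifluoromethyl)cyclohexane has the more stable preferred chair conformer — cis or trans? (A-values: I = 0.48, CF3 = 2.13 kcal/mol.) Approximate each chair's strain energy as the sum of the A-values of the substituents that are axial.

At 1,4 positions (parity opposite): cis → (a,e or e,a); trans → (e,e or a,a).
Best chair for cis: E = 0.48 kcal/mol; best chair for trans: E = 0.00 kcal/mol.
The trans isomer is lower by 0.48 kcal/mol.

trans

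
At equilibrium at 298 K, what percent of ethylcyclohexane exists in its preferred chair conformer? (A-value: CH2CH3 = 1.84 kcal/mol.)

95.7%

One chair has the ethyl group axial (E = 1.84 kcal/mol) and the other has it equatorial (E = 0).
ΔG = 1.84 kcal/mol between the two chairs.
K = exp(ΔG/RT) with R = 1.987×10⁻³ kcal mol⁻¹ K⁻¹ and T = 298 K gives K ≈ 22.4.
Fraction in the lower-energy chair = K/(K+1) = 95.7%.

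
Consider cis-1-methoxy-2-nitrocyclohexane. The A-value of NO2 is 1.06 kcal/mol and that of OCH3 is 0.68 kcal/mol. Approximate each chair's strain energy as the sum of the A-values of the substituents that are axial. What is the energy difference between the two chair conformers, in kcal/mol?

C1 and C2 have opposite parity, so for the cis isomer the two substituents are one axial and one equatorial in each chair.
Chair I (nitro axial, methoxy equatorial): E = 1.06 kcal/mol.
Chair II (nitro equatorial, methoxy axial): E = 0.68 kcal/mol.
ΔE = 1.06 − 0.68 = 0.38 kcal/mol; chair II is more stable.

0.38 kcal/mol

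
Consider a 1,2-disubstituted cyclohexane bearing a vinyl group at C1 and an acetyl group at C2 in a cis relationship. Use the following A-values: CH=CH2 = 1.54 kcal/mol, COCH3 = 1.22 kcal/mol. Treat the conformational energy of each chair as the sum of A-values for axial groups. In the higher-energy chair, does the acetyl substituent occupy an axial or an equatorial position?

equatorial

C1 and C2 have opposite parity, so for the cis isomer the two substituents are one axial and one equatorial in each chair.
Chair I (vinyl axial, acetyl equatorial): E = 1.54 kcal/mol.
Chair II (vinyl equatorial, acetyl axial): E = 1.22 kcal/mol.
Chair I is the less stable (higher-energy) conformer, and in that chair the acetyl group is equatorial.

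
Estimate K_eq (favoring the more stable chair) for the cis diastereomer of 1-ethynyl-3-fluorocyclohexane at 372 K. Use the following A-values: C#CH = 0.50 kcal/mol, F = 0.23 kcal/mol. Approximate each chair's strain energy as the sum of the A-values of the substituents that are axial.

C1 and C3 have the same parity, so for the cis isomer the two substituents are e,e in one chair and a,a in the other.
Chair I (ethynyl axial, fluoro axial): E = 0.73 kcal/mol; chair II (ethynyl equatorial, fluoro equatorial): E = 0.00 kcal/mol.
ΔG = 0.73 kcal/mol between the two chairs.
K = exp(ΔG/RT) with R = 1.987×10⁻³ kcal mol⁻¹ K⁻¹ and T = 372 K gives K ≈ 2.68.

K ≈ 2.68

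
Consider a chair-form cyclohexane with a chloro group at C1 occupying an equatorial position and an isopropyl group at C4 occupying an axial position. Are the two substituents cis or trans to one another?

C1 and C4 have opposite parity, so their axial bonds point in opposite directions.
With opposite-parity carbons, two substituents on the same face are one axial and one equatorial; opposite faces give both axial or both equatorial.
Here the groups are equatorial/axial → same face → cis.

cis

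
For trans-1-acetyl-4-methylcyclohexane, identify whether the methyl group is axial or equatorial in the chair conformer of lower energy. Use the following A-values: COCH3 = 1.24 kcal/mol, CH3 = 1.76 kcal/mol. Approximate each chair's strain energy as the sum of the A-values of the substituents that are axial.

C1 and C4 have opposite parity, so for the trans isomer the two substituents are e,e in one chair and a,a in the other.
Chair I (acetyl axial, methyl axial): E = 3.00 kcal/mol.
Chair II (acetyl equatorial, methyl equatorial): E = 0.00 kcal/mol.
Chair II is the more stable (lower-energy) conformer, and in that chair the methyl group is equatorial.

equatorial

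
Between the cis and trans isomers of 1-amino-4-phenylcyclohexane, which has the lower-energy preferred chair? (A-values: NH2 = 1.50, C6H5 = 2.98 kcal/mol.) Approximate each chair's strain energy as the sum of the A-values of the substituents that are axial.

At 1,4 positions (parity opposite): cis → (a,e or e,a); trans → (e,e or a,a).
Best chair for cis: E = 1.50 kcal/mol; best chair for trans: E = 0.00 kcal/mol.
The trans isomer is lower by 1.50 kcal/mol.

trans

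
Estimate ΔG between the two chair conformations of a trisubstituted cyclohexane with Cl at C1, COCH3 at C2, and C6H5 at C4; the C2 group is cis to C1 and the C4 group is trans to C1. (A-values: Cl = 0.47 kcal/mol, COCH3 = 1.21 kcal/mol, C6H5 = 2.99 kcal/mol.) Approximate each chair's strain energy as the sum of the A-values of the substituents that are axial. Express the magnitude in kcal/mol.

2.25 kcal/mol

Chair I (chloro axial, acetyl equatorial, phenyl axial): E = 3.46 kcal/mol.
Chair II (chloro equatorial, acetyl axial, phenyl equatorial): E = 1.21 kcal/mol.
ΔE = 3.46 − 1.21 = 2.25 kcal/mol; chair II is more stable.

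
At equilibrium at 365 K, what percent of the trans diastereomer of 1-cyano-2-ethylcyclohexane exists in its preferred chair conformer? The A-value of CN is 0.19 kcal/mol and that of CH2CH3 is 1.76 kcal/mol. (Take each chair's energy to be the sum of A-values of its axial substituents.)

93.6%

C1 and C2 have opposite parity, so for the trans isomer the two substituents are e,e in one chair and a,a in the other.
Chair I (cyano axial, ethyl axial): E = 1.95 kcal/mol; chair II (cyano equatorial, ethyl equatorial): E = 0.00 kcal/mol.
ΔG = 1.95 kcal/mol between the two chairs.
K = exp(ΔG/RT) with R = 1.987×10⁻³ kcal mol⁻¹ K⁻¹ and T = 365 K gives K ≈ 14.7.
Fraction in the lower-energy chair = K/(K+1) = 93.6%.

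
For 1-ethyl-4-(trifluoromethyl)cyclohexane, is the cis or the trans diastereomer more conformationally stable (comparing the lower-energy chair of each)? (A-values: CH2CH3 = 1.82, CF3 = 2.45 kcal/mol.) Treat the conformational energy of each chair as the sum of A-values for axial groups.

At 1,4 positions (parity opposite): cis → (a,e or e,a); trans → (e,e or a,a).
Best chair for cis: E = 1.82 kcal/mol; best chair for trans: E = 0.00 kcal/mol.
The trans isomer is lower by 1.82 kcal/mol.

trans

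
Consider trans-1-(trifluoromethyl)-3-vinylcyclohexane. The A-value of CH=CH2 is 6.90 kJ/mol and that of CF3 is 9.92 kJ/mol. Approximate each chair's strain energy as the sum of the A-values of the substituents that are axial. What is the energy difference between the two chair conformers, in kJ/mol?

C1 and C3 have the same parity, so for the trans isomer the two substituents are one axial and one equatorial in each chair.
Chair I (vinyl axial, trifluoromethyl equatorial): E = 6.90 kJ/mol.
Chair II (vinyl equatorial, trifluoromethyl axial): E = 9.92 kJ/mol.
ΔE = 9.92 − 6.90 = 3.02 kJ/mol; chair I is more stable.

3.02 kJ/mol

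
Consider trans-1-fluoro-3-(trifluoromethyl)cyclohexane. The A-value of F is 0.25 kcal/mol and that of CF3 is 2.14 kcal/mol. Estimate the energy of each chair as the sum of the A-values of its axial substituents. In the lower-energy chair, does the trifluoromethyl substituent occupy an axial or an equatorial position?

equatorial

C1 and C3 have the same parity, so for the trans isomer the two substituents are one axial and one equatorial in each chair.
Chair I (fluoro axial, trifluoromethyl equatorial): E = 0.25 kcal/mol.
Chair II (fluoro equatorial, trifluoromethyl axial): E = 2.14 kcal/mol.
Chair I is the more stable (lower-energy) conformer, and in that chair the trifluoromethyl group is equatorial.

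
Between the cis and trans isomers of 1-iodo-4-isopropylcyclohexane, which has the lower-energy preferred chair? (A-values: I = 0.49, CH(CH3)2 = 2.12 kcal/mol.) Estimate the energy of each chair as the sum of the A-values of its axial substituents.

trans

At 1,4 positions (parity opposite): cis → (a,e or e,a); trans → (e,e or a,a).
Best chair for cis: E = 0.49 kcal/mol; best chair for trans: E = 0.00 kcal/mol.
The trans isomer is lower by 0.49 kcal/mol.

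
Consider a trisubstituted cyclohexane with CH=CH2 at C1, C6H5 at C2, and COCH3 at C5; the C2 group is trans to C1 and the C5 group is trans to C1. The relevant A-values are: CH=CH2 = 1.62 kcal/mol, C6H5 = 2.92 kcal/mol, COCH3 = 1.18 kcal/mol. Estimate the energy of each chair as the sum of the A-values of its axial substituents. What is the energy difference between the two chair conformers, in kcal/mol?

Chair I (vinyl axial, phenyl axial, acetyl equatorial): E = 4.54 kcal/mol.
Chair II (vinyl equatorial, phenyl equatorial, acetyl axial): E = 1.18 kcal/mol.
ΔE = 4.54 − 1.18 = 3.36 kcal/mol; chair II is more stable.

3.36 kcal/mol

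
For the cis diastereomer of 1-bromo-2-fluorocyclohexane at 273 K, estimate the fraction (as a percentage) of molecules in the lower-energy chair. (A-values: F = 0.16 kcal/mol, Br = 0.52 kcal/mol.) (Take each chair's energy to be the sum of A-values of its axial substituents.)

66.0%

C1 and C2 have opposite parity, so for the cis isomer the two substituents are one axial and one equatorial in each chair.
Chair I (fluoro axial, bromo equatorial): E = 0.16 kcal/mol; chair II (fluoro equatorial, bromo axial): E = 0.52 kcal/mol.
ΔG = 0.36 kcal/mol between the two chairs.
K = exp(ΔG/RT) with R = 1.987×10⁻³ kcal mol⁻¹ K⁻¹ and T = 273 K gives K ≈ 1.94.
Fraction in the lower-energy chair = K/(K+1) = 66.0%.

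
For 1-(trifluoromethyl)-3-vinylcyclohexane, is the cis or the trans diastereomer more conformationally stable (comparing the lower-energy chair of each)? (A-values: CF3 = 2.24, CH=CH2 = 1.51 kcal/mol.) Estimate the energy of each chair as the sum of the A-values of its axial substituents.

At 1,3 positions (parity same): cis → (e,e or a,a); trans → (a,e or e,a).
Best chair for cis: E = 0.00 kcal/mol; best chair for trans: E = 1.51 kcal/mol.
The cis isomer is lower by 1.51 kcal/mol.

cis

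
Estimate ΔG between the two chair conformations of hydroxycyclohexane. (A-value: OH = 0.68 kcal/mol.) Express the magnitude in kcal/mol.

A monosubstituted cyclohexane has one chair with the hydroxyl group axial (E = A = 0.68 kcal/mol) and one with it equatorial (E = 0).
ΔE = 0.68 − 0 = 0.68 kcal/mol.

0.68 kcal/mol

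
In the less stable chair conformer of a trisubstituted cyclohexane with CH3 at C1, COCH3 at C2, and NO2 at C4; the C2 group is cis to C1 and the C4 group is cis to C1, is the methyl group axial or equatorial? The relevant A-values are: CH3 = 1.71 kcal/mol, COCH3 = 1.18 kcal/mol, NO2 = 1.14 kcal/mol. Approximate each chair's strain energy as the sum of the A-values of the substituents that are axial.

equatorial

Chair I (methyl axial, acetyl equatorial, nitro equatorial): E = 1.71 kcal/mol.
Chair II (methyl equatorial, acetyl axial, nitro axial): E = 2.32 kcal/mol.
Chair II is the less stable (higher-energy) conformer, and in that chair the methyl group is equatorial.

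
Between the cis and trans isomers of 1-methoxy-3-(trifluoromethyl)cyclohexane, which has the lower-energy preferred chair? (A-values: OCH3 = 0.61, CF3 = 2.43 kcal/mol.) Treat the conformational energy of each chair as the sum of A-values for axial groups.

cis

At 1,3 positions (parity same): cis → (e,e or a,a); trans → (a,e or e,a).
Best chair for cis: E = 0.00 kcal/mol; best chair for trans: E = 0.61 kcal/mol.
The cis isomer is lower by 0.61 kcal/mol.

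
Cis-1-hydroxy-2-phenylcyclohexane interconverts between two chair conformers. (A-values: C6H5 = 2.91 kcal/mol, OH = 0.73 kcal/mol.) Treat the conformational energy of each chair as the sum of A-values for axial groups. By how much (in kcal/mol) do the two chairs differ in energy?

2.18 kcal/mol

C1 and C2 have opposite parity, so for the cis isomer the two substituents are one axial and one equatorial in each chair.
Chair I (phenyl axial, hydroxyl equatorial): E = 2.91 kcal/mol.
Chair II (phenyl equatorial, hydroxyl axial): E = 0.73 kcal/mol.
ΔE = 2.91 − 0.73 = 2.18 kcal/mol; chair II is more stable.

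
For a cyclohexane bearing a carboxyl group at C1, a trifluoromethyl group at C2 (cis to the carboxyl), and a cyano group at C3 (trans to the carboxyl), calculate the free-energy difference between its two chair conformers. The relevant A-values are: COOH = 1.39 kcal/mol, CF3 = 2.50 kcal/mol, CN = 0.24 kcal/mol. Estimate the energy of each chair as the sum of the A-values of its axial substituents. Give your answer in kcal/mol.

1.35 kcal/mol

Chair I (carboxyl axial, trifluoromethyl equatorial, cyano equatorial): E = 1.39 kcal/mol.
Chair II (carboxyl equatorial, trifluoromethyl axial, cyano axial): E = 2.74 kcal/mol.
ΔE = 2.74 − 1.39 = 1.35 kcal/mol; chair I is more stable.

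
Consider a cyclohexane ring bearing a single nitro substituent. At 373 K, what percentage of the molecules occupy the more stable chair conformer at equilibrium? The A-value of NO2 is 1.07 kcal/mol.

80.9%

One chair has the nitro group axial (E = 1.07 kcal/mol) and the other has it equatorial (E = 0).
ΔG = 1.07 kcal/mol between the two chairs.
K = exp(ΔG/RT) with R = 1.987×10⁻³ kcal mol⁻¹ K⁻¹ and T = 373 K gives K ≈ 4.24.
Fraction in the lower-energy chair = K/(K+1) = 80.9%.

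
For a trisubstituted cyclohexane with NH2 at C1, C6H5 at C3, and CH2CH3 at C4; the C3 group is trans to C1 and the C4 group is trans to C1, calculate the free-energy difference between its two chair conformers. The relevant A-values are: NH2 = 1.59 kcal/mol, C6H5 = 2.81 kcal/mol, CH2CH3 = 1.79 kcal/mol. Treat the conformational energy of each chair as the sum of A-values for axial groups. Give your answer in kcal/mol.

Chair I (amino axial, phenyl equatorial, ethyl axial): E = 3.38 kcal/mol.
Chair II (amino equatorial, phenyl axial, ethyl equatorial): E = 2.81 kcal/mol.
ΔE = 3.38 − 2.81 = 0.57 kcal/mol; chair II is more stable.

0.57 kcal/mol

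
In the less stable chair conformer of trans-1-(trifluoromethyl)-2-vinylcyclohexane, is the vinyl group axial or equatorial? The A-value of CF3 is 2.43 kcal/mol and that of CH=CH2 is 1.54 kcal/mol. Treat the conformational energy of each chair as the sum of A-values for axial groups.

axial

C1 and C2 have opposite parity, so for the trans isomer the two substituents are e,e in one chair and a,a in the other.
Chair I (trifluoromethyl axial, vinyl axial): E = 3.97 kcal/mol.
Chair II (trifluoromethyl equatorial, vinyl equatorial): E = 0.00 kcal/mol.
Chair I is the less stable (higher-energy) conformer, and in that chair the vinyl group is axial.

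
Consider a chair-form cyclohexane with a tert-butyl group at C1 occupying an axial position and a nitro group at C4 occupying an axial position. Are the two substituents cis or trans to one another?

trans

C1 and C4 have opposite parity, so their axial bonds point in opposite directions.
With opposite-parity carbons, two substituents on the same face are one axial and one equatorial; opposite faces give both axial or both equatorial.
Here the groups are axial/axial → opposite face → trans.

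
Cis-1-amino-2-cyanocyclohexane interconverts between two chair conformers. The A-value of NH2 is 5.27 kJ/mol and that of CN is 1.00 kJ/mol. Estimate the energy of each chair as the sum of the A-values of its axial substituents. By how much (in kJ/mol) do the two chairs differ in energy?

4.27 kJ/mol

C1 and C2 have opposite parity, so for the cis isomer the two substituents are one axial and one equatorial in each chair.
Chair I (amino axial, cyano equatorial): E = 5.27 kJ/mol.
Chair II (amino equatorial, cyano axial): E = 1.00 kJ/mol.
ΔE = 5.27 − 1.00 = 4.27 kJ/mol; chair II is more stable.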